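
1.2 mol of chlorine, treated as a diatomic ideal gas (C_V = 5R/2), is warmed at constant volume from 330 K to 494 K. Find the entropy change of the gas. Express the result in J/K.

At constant volume, ΔS = nC_V ln(T₂/T₁) with C_V = 5R/2 = 20.79 J mol⁻¹ K⁻¹.
ΔS = 1.2 × 20.79 × ln(494/330) = 10.1 J/K.

ΔS = 10.1 J/K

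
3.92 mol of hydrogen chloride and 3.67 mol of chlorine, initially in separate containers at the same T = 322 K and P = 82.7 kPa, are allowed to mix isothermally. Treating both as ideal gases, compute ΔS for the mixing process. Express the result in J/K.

ΔS_mix = 43.7 J/K

Mole fractions: x_A = 3.92/7.59 = 0.516, x_B = 0.484.
ΔS_mix = −R(n_A ln x_A + n_B ln x_B) = −8.314 × (3.92 ln 0.516 + 3.67 ln 0.484) = 43.7 J/K.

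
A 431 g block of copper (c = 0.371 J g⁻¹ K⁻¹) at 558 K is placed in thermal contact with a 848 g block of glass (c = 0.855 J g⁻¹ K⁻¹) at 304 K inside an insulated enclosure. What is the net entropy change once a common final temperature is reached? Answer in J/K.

Energy balance: T_f = (m₁c₁T₁ + m₂c₂T₂)/(m₁c₁ + m₂c₂) = 349.9 K.
ΔS₁ = m₁c₁ ln(T_f/T₁) = 159.901 × ln(349.9/558) = -74.63 J/K.
ΔS₂ = m₂c₂ ln(T_f/T₂) = 725.04 × ln(349.9/304) = 101.9 J/K.
ΔS_total = -74.63 + 101.9 = 27.3 J/K.

ΔS_total = 27.3 J/K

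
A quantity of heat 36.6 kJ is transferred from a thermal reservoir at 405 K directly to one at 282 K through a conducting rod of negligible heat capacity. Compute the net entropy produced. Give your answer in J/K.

ΔS_hot = −Q/T_H = −36600/405 = -90.37 J/K and ΔS_cold = +Q/T_C = 36600/282 = 129.8 J/K.
ΔS_total = -90.37 + 129.8 = 39.4 J/K, positive as the second law requires.

ΔS_total = 39.4 J/K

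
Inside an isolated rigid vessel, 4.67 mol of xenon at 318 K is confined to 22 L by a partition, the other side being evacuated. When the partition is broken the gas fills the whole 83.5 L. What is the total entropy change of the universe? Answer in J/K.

No heat is exchanged and no work is done, so the ideal-gas temperature stays constant.
Entropy is a state function; using a reversible isothermal path, ΔS_gas = nR ln(V₂/V₁) = 4.67 × 8.314 × ln(83.5/22) = 51.8 J/K.
The insulated surroundings exchange no heat, so ΔS_surr = 0 and ΔS_universe = ΔS_gas.

ΔS_universe = 51.8 J/K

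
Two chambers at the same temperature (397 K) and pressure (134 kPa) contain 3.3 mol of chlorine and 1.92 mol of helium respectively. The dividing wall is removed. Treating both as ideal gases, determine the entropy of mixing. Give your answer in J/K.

Mole fractions: x_A = 3.3/5.22 = 0.632, x_B = 0.368.
ΔS_mix = −R(n_A ln x_A + n_B ln x_B) = −8.314 × (3.3 ln 0.632 + 1.92 ln 0.368) = 28.5 J/K.

ΔS_mix = 28.5 J/K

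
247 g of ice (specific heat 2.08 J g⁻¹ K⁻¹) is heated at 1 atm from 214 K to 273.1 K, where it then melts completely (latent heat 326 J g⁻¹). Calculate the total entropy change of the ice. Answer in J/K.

Warming step: ΔS₁ = m c ln(T_tr/T_i) = 247 × 2.08 × ln(273.1/214) = 125.3 J/K.
Phase change: ΔS₂ = +mL/T_tr = 247 × 326 / 273.1 = 294.8 J/K.
ΔS_total = (125.3) + (294.8) = 420 J/K.

ΔS = 420 J/K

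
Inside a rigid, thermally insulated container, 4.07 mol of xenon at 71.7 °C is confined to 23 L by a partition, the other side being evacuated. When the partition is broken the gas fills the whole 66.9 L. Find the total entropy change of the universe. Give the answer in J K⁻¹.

ΔS_universe = 36.1 J/K

No heat is exchanged and no work is done, so the ideal-gas temperature stays constant.
Entropy is a state function; using a reversible isothermal path, ΔS_gas = nR ln(V₂/V₁) = 4.07 × 8.314 × ln(66.9/23) = 36.1 J/K.
The insulated surroundings exchange no heat, so ΔS_surr = 0 and ΔS_universe = ΔS_gas.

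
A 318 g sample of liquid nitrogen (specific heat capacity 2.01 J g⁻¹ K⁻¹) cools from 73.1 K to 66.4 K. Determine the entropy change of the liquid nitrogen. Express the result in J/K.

ΔS = -61.4 J/K

ΔS = ∫dQ_rev/T = m c ln(T₂/T₁) = 318 × 2.01 × ln(66.4/73.1) = -61.4 J/K.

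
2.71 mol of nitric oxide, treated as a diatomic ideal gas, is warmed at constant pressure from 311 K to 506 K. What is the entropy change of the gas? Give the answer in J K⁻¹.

At constant pressure, ΔS = nC_p ln(T₂/T₁) with C_p = 7R/2 = 29.1 J mol⁻¹ K⁻¹.
ΔS = 2.71 × 29.1 × ln(506/311) = 38.4 J/K.

ΔS = 38.4 J/K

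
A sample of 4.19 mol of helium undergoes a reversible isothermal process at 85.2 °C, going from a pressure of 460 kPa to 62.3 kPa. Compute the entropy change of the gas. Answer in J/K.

For an isothermal ideal gas ΔS_gas = nR ln(P₁/P₂) = 4.19 × 8.314 × ln(460/62.3) = 69.6 J/K.

ΔS_gas = 69.6 J/K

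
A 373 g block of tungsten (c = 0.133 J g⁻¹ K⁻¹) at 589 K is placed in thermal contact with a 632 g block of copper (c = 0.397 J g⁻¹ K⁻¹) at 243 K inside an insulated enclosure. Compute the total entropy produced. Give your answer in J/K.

Energy balance: T_f = (m₁c₁T₁ + m₂c₂T₂)/(m₁c₁ + m₂c₂) = 300.12 K.
ΔS₁ = m₁c₁ ln(T_f/T₁) = 49.609 × ln(300.12/589) = -33.45 J/K.
ΔS₂ = m₂c₂ ln(T_f/T₂) = 250.904 × ln(300.12/243) = 52.97 J/K.
ΔS_total = -33.45 + 52.97 = 19.5 J/K.

ΔS_total = 19.5 J/K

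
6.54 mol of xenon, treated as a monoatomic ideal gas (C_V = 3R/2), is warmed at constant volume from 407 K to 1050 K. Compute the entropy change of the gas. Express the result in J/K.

ΔS = 77.3 J/K

At constant volume, ΔS = nC_V ln(T₂/T₁) with C_V = 3R/2 = 12.47 J mol⁻¹ K⁻¹.
ΔS = 6.54 × 12.47 × ln(1050/407) = 77.3 J/K.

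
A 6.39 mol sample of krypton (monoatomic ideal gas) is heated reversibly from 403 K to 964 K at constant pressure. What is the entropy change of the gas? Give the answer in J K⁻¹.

At constant pressure, ΔS = nC_p ln(T₂/T₁) with C_p = 5R/2 = 20.79 J mol⁻¹ K⁻¹.
ΔS = 6.39 × 20.79 × ln(964/403) = 116 J/K.

ΔS = 116 J/K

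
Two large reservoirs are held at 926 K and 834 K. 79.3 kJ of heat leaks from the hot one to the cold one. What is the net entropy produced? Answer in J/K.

ΔS_total = 9.45 J/K

ΔS_hot = −Q/T_H = −79300/926 = -85.637 J/K and ΔS_cold = +Q/T_C = 79300/834 = 95.084 J/K.
ΔS_total = -85.637 + 95.084 = 9.45 J/K, positive as the second law requires.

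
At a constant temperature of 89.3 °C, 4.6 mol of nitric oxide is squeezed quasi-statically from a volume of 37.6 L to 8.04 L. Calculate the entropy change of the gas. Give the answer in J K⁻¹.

For an isothermal ideal gas ΔS_gas = nR ln(V₂/V₁) = 4.6 × 8.314 × ln(8.04/37.6) = -59 J/K.

ΔS_gas = -59 J/K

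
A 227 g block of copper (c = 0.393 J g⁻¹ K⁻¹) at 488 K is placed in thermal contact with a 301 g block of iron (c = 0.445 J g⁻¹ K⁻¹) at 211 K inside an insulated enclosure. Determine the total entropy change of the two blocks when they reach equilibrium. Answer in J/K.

Energy balance: T_f = (m₁c₁T₁ + m₂c₂T₂)/(m₁c₁ + m₂c₂) = 321.74 K.
ΔS₁ = m₁c₁ ln(T_f/T₁) = 89.211 × ln(321.74/488) = -37.164 J/K.
ΔS₂ = m₂c₂ ln(T_f/T₂) = 133.945 × ln(321.74/211) = 56.508 J/K.
ΔS_total = -37.164 + 56.508 = 19.3 J/K.

ΔS_total = 19.3 J/K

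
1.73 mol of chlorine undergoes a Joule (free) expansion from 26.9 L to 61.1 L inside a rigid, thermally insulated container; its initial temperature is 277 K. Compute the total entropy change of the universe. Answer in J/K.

ΔS_universe = 11.8 J/K

No heat is exchanged and no work is done, so the ideal-gas temperature stays constant.
Entropy is a state function; using a reversible isothermal path, ΔS_gas = nR ln(V₂/V₁) = 1.73 × 8.314 × ln(61.1/26.9) = 11.8 J/K.
The insulated surroundings exchange no heat, so ΔS_surr = 0 and ΔS_universe = ΔS_gas.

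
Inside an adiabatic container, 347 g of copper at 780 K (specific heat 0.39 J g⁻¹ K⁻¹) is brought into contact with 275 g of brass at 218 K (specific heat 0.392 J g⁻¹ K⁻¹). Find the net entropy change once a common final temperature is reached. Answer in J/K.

ΔS_total = 43.8 J/K

Energy balance: T_f = (m₁c₁T₁ + m₂c₂T₂)/(m₁c₁ + m₂c₂) = 530.82 K.
ΔS₁ = m₁c₁ ln(T_f/T₁) = 135.33 × ln(530.82/780) = -52.09 J/K.
ΔS₂ = m₂c₂ ln(T_f/T₂) = 107.8 × ln(530.82/218) = 95.93 J/K.
ΔS_total = -52.09 + 95.93 = 43.8 J/K.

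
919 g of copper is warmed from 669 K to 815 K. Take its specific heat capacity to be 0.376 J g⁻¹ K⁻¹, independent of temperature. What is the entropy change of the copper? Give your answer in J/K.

ΔS = 68.2 J/K

ΔS = ∫dQ_rev/T = m c ln(T₂/T₁) = 919 × 0.376 × ln(815/669) = 68.2 J/K.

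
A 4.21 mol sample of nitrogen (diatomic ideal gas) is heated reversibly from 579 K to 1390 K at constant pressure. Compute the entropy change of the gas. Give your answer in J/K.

ΔS = 107 J/K

At constant pressure, ΔS = nC_p ln(T₂/T₁) with C_p = 7R/2 = 29.1 J mol⁻¹ K⁻¹.
ΔS = 4.21 × 29.1 × ln(1390/579) = 107 J/K.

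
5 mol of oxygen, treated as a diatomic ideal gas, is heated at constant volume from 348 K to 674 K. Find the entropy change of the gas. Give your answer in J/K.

ΔS = 68.7 J/K

At constant volume, ΔS = nC_V ln(T₂/T₁) with C_V = 5R/2 = 20.79 J mol⁻¹ K⁻¹.
ΔS = 5 × 20.79 × ln(674/348) = 68.7 J/K.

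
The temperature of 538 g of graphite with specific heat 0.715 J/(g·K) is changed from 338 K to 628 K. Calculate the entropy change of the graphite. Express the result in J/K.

ΔS = 238 J/K

ΔS = ∫dQ_rev/T = m c ln(T₂/T₁) = 538 × 0.715 × ln(628/338) = 238 J/K.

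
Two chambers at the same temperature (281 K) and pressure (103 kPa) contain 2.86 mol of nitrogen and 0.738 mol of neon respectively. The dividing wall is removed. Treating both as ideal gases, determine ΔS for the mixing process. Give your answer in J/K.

ΔS_mix = 15.2 J/K

Mole fractions: x_A = 2.86/3.6 = 0.795, x_B = 0.205.
ΔS_mix = −R(n_A ln x_A + n_B ln x_B) = −8.314 × (2.86 ln 0.795 + 0.738 ln 0.205) = 15.2 J/K.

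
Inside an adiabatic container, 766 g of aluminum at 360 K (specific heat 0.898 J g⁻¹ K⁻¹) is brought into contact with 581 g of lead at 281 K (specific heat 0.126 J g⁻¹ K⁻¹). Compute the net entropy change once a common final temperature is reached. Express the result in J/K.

Energy balance: T_f = (m₁c₁T₁ + m₂c₂T₂)/(m₁c₁ + m₂c₂) = 352.4 K.
ΔS₁ = m₁c₁ ln(T_f/T₁) = 687.868 × ln(352.4/360) = -14.67 J/K.
ΔS₂ = m₂c₂ ln(T_f/T₂) = 73.206 × ln(352.4/281) = 16.57 J/K.
ΔS_total = -14.67 + 16.57 = 1.9 J/K.

ΔS_total = 1.9 J/K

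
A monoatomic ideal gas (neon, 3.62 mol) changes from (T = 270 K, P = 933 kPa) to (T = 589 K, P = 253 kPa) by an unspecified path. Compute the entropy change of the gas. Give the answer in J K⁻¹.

ΔS = 98 J/K

ΔS = nC_p ln(T₂/T₁) − nR ln(P₂/P₁), with C_p = 5R/2 = 20.79 J mol⁻¹ K⁻¹ for a monoatomic ideal gas.
ΔS = 3.62 × [20.79 × ln(589/270) − 8.314 × ln(253/933)] = 98 J/K.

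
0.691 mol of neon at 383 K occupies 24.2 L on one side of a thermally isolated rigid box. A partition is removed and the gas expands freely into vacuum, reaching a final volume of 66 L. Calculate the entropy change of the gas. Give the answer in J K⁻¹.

ΔS_gas = 5.76 J/K

No heat is exchanged and no work is done, so the ideal-gas temperature stays constant.
Entropy is a state function; using a reversible isothermal path, ΔS_gas = nR ln(V₂/V₁) = 0.691 × 8.314 × ln(66/24.2) = 5.76 J/K.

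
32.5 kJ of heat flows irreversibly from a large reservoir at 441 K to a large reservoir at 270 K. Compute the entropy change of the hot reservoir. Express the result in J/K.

The hot reservoir loses heat Q, so ΔS_hot = −Q/T_H = −32500/441 = -73.7 J/K.

ΔS_hot = -73.7 J/K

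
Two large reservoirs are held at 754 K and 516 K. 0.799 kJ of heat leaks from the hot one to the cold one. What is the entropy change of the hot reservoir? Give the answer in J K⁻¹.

The hot reservoir loses heat Q, so ΔS_hot = −Q/T_H = −799/754 = -1.06 J/K.

ΔS_hot = -1.06 J/K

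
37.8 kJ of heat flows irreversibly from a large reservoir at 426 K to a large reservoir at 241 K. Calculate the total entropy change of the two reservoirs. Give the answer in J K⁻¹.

ΔS_total = 68.1 J/K

ΔS_hot = −Q/T_H = −37800/426 = -88.73 J/K and ΔS_cold = +Q/T_C = 37800/241 = 156.8 J/K.
ΔS_total = -88.73 + 156.8 = 68.1 J/K, positive as the second law requires.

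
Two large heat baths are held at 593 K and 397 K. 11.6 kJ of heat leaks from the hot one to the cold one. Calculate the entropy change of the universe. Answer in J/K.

ΔS_total = 9.66 J/K

ΔS_hot = −Q/T_H = −11600/593 = -19.56 J/K and ΔS_cold = +Q/T_C = 11600/397 = 29.22 J/K.
ΔS_total = -19.56 + 29.22 = 9.66 J/K, positive as the second law requires.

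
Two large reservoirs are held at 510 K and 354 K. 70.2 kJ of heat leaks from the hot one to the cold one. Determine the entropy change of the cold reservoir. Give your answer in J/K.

ΔS_cold = 198 J/K

The cold reservoir gains heat Q, so ΔS_cold = +Q/T_C = 70200/354 = 198 J/K.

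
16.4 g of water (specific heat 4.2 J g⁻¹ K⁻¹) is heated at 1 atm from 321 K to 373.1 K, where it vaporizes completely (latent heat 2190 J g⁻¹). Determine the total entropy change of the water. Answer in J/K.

Warming step: ΔS₁ = m c ln(T_tr/T_i) = 16.4 × 4.2 × ln(373.1/321) = 10.36 J/K.
Phase change: ΔS₂ = +mL/T_tr = 16.4 × 2190 / 373.1 = 96.26 J/K.
ΔS_total = (10.36) + (96.26) = 107 J/K.

ΔS = 107 J/K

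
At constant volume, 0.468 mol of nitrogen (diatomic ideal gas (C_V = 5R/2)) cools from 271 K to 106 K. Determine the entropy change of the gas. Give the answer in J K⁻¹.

ΔS = -9.13 J/K

At constant volume, ΔS = nC_V ln(T₂/T₁) with C_V = 5R/2 = 20.79 J mol⁻¹ K⁻¹.
ΔS = 0.468 × 20.79 × ln(106/271) = -9.13 J/K.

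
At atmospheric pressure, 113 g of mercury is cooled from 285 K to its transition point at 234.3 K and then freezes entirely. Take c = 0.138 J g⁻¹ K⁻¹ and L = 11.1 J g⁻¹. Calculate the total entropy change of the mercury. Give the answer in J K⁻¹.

ΔS = -8.41 J/K

Cooling step: ΔS₁ = m c ln(T_tr/T_i) = 113 × 0.138 × ln(234.3/285) = -3.055 J/K.
Phase change: ΔS₂ = −mL/T_tr = −113 × 11.1 / 234.3 = -5.353 J/K.
ΔS_total = (-3.055) + (-5.353) = -8.41 J/K.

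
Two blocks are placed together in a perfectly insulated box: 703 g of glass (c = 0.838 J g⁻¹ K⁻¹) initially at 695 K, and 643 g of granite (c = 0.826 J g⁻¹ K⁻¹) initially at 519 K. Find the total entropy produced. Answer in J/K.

Energy balance: T_f = (m₁c₁T₁ + m₂c₂T₂)/(m₁c₁ + m₂c₂) = 611.56 K.
ΔS₁ = m₁c₁ ln(T_f/T₁) = 589.114 × ln(611.56/695) = -75.35 J/K.
ΔS₂ = m₂c₂ ln(T_f/T₂) = 531.118 × ln(611.56/519) = 87.16 J/K.
ΔS_total = -75.35 + 87.16 = 11.8 J/K.

ΔS_total = 11.8 J/K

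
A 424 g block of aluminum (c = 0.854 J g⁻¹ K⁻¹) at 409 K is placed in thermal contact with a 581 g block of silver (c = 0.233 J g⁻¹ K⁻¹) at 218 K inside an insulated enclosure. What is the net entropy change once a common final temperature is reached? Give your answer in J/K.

ΔS_total = 17.6 J/K

Energy balance: T_f = (m₁c₁T₁ + m₂c₂T₂)/(m₁c₁ + m₂c₂) = 357.02 K.
ΔS₁ = m₁c₁ ln(T_f/T₁) = 362.096 × ln(357.02/409) = -49.21 J/K.
ΔS₂ = m₂c₂ ln(T_f/T₂) = 135.373 × ln(357.02/218) = 66.78 J/K.
ΔS_total = -49.21 + 66.78 = 17.6 J/K.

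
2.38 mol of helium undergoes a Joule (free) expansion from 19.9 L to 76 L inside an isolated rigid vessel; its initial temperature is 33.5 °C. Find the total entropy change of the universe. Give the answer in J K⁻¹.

For an ideal gas in free expansion Q = 0 and W = 0, so T is unchanged.
Entropy is a state function; using a reversible isothermal path, ΔS_gas = nR ln(V₂/V₁) = 2.38 × 8.314 × ln(76/19.9) = 26.5 J/K.
The insulated surroundings exchange no heat, so ΔS_surr = 0 and ΔS_universe = ΔS_gas.

ΔS_universe = 26.5 J/K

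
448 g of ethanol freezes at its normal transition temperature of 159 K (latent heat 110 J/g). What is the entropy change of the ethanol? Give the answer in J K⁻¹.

Heat released by the substance: Q = −mL = −448 × 110 = −49280 J.
At constant T, ΔS = Q_rev/T = −49280 / 159 = -310 J/K.

ΔS = -310 J/K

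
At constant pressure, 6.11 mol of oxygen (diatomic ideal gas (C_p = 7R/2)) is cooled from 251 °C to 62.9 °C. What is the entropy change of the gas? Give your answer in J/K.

ΔS = -79 J/K

In kelvin: T₁ = 524.15 K, T₂ = 336.05 K. At constant pressure, ΔS = nC_p ln(T₂/T₁) with C_p = 7R/2 = 29.1 J mol⁻¹ K⁻¹.
ΔS = 6.11 × 29.1 × ln(336.05/524.15) = -79 J/K.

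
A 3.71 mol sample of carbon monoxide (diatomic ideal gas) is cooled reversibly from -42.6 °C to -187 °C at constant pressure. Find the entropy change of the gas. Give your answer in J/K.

ΔS = -106 J/K

In kelvin: T₁ = 230.55 K, T₂ = 86.15 K. At constant pressure, ΔS = nC_p ln(T₂/T₁) with C_p = 7R/2 = 29.1 J mol⁻¹ K⁻¹.
ΔS = 3.71 × 29.1 × ln(86.15/230.55) = -106 J/K.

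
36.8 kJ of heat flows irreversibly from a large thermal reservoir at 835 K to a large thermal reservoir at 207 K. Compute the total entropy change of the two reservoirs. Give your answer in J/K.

ΔS_total = 134 J/K

ΔS_hot = −Q/T_H = −36800/835 = -44.07 J/K and ΔS_cold = +Q/T_C = 36800/207 = 177.8 J/K.
ΔS_total = -44.07 + 177.8 = 134 J/K, positive as the second law requires.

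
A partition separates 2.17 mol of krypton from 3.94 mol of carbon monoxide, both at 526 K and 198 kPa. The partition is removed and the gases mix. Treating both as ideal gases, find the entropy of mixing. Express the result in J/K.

ΔS_mix = 33 J/K

Mole fractions: x_A = 2.17/6.11 = 0.355, x_B = 0.645.
ΔS_mix = −R(n_A ln x_A + n_B ln x_B) = −8.314 × (2.17 ln 0.355 + 3.94 ln 0.645) = 33 J/K.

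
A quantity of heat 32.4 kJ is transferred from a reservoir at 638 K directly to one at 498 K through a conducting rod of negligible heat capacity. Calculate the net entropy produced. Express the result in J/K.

ΔS_total = 14.3 J/K

ΔS_hot = −Q/T_H = −32400/638 = -50.78 J/K and ΔS_cold = +Q/T_C = 32400/498 = 65.06 J/K.
ΔS_total = -50.78 + 65.06 = 14.3 J/K, positive as the second law requires.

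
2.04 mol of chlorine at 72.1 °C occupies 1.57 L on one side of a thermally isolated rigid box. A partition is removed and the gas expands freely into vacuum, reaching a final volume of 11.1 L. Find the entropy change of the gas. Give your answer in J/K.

ΔS_gas = 33.2 J/K

No heat is exchanged and no work is done, so the ideal-gas temperature stays constant.
Entropy is a state function; using a reversible isothermal path, ΔS_gas = nR ln(V₂/V₁) = 2.04 × 8.314 × ln(11.1/1.57) = 33.2 J/K.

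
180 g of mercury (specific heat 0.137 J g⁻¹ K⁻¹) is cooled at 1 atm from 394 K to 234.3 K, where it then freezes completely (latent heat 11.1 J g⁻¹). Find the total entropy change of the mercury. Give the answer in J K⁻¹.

Cooling step: ΔS₁ = m c ln(T_tr/T_i) = 180 × 0.137 × ln(234.3/394) = -12.82 J/K.
Phase change: ΔS₂ = −mL/T_tr = −180 × 11.1 / 234.3 = -8.528 J/K.
ΔS_total = (-12.82) + (-8.528) = -21.3 J/K.

ΔS = -21.3 J/K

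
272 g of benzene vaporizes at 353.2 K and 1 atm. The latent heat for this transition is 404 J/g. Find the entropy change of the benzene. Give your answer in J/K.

ΔS = 311 J/K

Heat absorbed by the substance: Q = mL = 272 × 404 = 109888 J.
At constant T, ΔS = Q_rev/T = 109888 / 353.2 = 311 J/K.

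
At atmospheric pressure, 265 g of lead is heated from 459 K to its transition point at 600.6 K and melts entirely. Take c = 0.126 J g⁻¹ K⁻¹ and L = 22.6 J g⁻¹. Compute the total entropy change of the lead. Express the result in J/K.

Warming step: ΔS₁ = m c ln(T_tr/T_i) = 265 × 0.126 × ln(600.6/459) = 8.978 J/K.
Phase change: ΔS₂ = +mL/T_tr = 265 × 22.6 / 600.6 = 9.972 J/K.
ΔS_total = (8.978) + (9.972) = 18.9 J/K.

ΔS = 18.9 J/K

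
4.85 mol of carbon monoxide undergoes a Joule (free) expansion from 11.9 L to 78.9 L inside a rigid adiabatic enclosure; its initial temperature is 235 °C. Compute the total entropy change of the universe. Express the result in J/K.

ΔS_universe = 76.3 J/K

For an ideal gas in free expansion Q = 0 and W = 0, so T is unchanged.
Entropy is a state function; using a reversible isothermal path, ΔS_gas = nR ln(V₂/V₁) = 4.85 × 8.314 × ln(78.9/11.9) = 76.3 J/K.
The insulated surroundings exchange no heat, so ΔS_surr = 0 and ΔS_universe = ΔS_gas.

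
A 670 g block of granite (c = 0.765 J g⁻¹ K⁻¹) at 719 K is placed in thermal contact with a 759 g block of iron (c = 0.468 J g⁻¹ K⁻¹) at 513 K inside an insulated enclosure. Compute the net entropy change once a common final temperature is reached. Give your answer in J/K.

ΔS_total = 11.7 J/K

Energy balance: T_f = (m₁c₁T₁ + m₂c₂T₂)/(m₁c₁ + m₂c₂) = 634.68 K.
ΔS₁ = m₁c₁ ln(T_f/T₁) = 512.55 × ln(634.68/719) = -63.94 J/K.
ΔS₂ = m₂c₂ ln(T_f/T₂) = 355.212 × ln(634.68/513) = 75.6 J/K.
ΔS_total = -63.94 + 75.6 = 11.7 J/K.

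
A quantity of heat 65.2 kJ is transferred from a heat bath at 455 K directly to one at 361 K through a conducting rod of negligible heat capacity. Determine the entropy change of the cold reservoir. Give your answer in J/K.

The cold reservoir gains heat Q, so ΔS_cold = +Q/T_C = 65200/361 = 181 J/K.

ΔS_cold = 181 J/K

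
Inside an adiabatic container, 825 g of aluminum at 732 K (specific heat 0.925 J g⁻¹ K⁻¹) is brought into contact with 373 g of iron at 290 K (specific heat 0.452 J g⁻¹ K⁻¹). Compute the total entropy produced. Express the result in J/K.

ΔS_total = 48.3 J/K

Energy balance: T_f = (m₁c₁T₁ + m₂c₂T₂)/(m₁c₁ + m₂c₂) = 652.02 K.
ΔS₁ = m₁c₁ ln(T_f/T₁) = 763.125 × ln(652.02/732) = -88.3 J/K.
ΔS₂ = m₂c₂ ln(T_f/T₂) = 168.596 × ln(652.02/290) = 136.6 J/K.
ΔS_total = -88.3 + 136.6 = 48.3 J/K.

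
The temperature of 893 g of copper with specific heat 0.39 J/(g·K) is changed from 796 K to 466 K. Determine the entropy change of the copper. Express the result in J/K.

ΔS = ∫dQ_rev/T = m c ln(T₂/T₁) = 893 × 0.39 × ln(466/796) = -186 J/K.

ΔS = -186 J/K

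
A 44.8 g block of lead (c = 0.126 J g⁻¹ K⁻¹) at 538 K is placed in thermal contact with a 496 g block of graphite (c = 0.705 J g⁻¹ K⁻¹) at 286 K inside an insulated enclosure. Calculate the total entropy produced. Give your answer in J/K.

Energy balance: T_f = (m₁c₁T₁ + m₂c₂T₂)/(m₁c₁ + m₂c₂) = 290 K.
ΔS₁ = m₁c₁ ln(T_f/T₁) = 5.6448 × ln(290/538) = -3.488 J/K.
ΔS₂ = m₂c₂ ln(T_f/T₂) = 349.68 × ln(290/286) = 4.861 J/K.
ΔS_total = -3.488 + 4.861 = 1.37 J/K.

ΔS_total = 1.37 J/K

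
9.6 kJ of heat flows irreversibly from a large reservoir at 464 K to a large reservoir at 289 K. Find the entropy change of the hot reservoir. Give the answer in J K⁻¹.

The hot reservoir loses heat Q, so ΔS_hot = −Q/T_H = −9600/464 = -20.7 J/K.

ΔS_hot = -20.7 J/K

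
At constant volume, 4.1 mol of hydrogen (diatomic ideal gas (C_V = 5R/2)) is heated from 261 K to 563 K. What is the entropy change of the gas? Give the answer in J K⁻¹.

At constant volume, ΔS = nC_V ln(T₂/T₁) with C_V = 5R/2 = 20.79 J mol⁻¹ K⁻¹.
ΔS = 4.1 × 20.79 × ln(563/261) = 65.5 J/K.

ΔS = 65.5 J/K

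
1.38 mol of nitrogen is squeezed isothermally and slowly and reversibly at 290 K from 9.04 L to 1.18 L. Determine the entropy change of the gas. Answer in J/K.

ΔS_gas = -23.4 J/K

For an isothermal ideal gas ΔS_gas = nR ln(V₂/V₁) = 1.38 × 8.314 × ln(1.18/9.04) = -23.4 J/K.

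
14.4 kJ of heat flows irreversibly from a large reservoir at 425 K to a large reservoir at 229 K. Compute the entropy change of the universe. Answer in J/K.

ΔS_total = 29 J/K

ΔS_hot = −Q/T_H = −14400/425 = -33.88 J/K and ΔS_cold = +Q/T_C = 14400/229 = 62.88 J/K.
ΔS_total = -33.88 + 62.88 = 29 J/K, positive as the second law requires.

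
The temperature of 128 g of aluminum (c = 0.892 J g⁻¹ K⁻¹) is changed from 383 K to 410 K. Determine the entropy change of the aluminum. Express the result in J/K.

ΔS = ∫dQ_rev/T = m c ln(T₂/T₁) = 128 × 0.892 × ln(410/383) = 7.78 J/K.

ΔS = 7.78 J/K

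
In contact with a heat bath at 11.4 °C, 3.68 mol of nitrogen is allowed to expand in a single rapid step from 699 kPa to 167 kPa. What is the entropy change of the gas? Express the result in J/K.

ΔS_gas = 43.8 J/K

Entropy is a state function, so ΔS_gas depends only on the end states.
For an isothermal ideal gas ΔS_gas = nR ln(P₁/P₂) = 3.68 × 8.314 × ln(699/167) = 43.8 J/K.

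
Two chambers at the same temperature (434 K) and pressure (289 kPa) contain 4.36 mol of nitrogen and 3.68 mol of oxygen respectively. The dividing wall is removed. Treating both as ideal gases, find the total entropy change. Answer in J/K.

ΔS_mix = 46.1 J/K

Mole fractions: x_A = 4.36/8.04 = 0.542, x_B = 0.458.
ΔS_mix = −R(n_A ln x_A + n_B ln x_B) = −8.314 × (4.36 ln 0.542 + 3.68 ln 0.458) = 46.1 J/K.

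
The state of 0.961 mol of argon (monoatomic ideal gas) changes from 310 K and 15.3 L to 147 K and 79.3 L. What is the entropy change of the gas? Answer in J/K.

Entropy is a state function: ΔS = nC_V ln(T₂/T₁) + nR ln(V₂/V₁), with C_V = 3R/2 = 12.47 J mol⁻¹ K⁻¹ for a monoatomic ideal gas.
ΔS = 0.961 × [12.47 × ln(147/310) + 8.314 × ln(79.3/15.3)] = 4.2 J/K.

ΔS = 4.2 J/K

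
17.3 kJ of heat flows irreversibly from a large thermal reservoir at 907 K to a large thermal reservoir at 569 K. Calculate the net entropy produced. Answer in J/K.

ΔS_hot = −Q/T_H = −17300/907 = -19.07 J/K and ΔS_cold = +Q/T_C = 17300/569 = 30.4 J/K.
ΔS_total = -19.07 + 30.4 = 11.3 J/K, positive as the second law requires.

ΔS_total = 11.3 J/K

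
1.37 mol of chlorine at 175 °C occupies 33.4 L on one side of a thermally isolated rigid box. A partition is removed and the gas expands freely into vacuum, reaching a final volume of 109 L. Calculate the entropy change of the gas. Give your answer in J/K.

For an ideal gas in free expansion Q = 0 and W = 0, so T is unchanged.
Entropy is a state function; using a reversible isothermal path, ΔS_gas = nR ln(V₂/V₁) = 1.37 × 8.314 × ln(109/33.4) = 13.5 J/K.

ΔS_gas = 13.5 J/K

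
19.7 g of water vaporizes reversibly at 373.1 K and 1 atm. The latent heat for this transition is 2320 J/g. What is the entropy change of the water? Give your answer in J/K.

ΔS = 122 J/K

Heat absorbed by the substance: Q = mL = 19.7 × 2320 = 45704 J.
At constant T, ΔS = Q_rev/T = 45704 / 373.1 = 122 J/K.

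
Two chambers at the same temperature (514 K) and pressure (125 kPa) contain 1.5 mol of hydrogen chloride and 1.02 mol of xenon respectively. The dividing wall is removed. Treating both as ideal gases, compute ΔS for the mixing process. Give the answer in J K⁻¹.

ΔS_mix = 14.1 J/K

Mole fractions: x_A = 1.5/2.52 = 0.595, x_B = 0.405.
ΔS_mix = −R(n_A ln x_A + n_B ln x_B) = −8.314 × (1.5 ln 0.595 + 1.02 ln 0.405) = 14.1 J/K.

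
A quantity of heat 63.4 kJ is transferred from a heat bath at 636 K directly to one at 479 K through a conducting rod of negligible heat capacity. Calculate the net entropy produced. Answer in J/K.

ΔS_total = 32.7 J/K

ΔS_hot = −Q/T_H = −63400/636 = -99.69 J/K and ΔS_cold = +Q/T_C = 63400/479 = 132.4 J/K.
ΔS_total = -99.69 + 132.4 = 32.7 J/K, positive as the second law requires.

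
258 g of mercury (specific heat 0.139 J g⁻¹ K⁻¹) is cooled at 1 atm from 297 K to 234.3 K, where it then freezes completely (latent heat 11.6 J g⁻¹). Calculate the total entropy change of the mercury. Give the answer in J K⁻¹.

ΔS = -21.3 J/K

Cooling step: ΔS₁ = m c ln(T_tr/T_i) = 258 × 0.139 × ln(234.3/297) = -8.504 J/K.
Phase change: ΔS₂ = −mL/T_tr = −258 × 11.6 / 234.3 = -12.77 J/K.
ΔS_total = (-8.504) + (-12.77) = -21.3 J/K.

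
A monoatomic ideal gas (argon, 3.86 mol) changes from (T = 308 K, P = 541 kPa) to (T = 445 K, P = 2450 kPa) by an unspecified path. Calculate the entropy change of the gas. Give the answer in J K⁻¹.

ΔS = -18.9 J/K

ΔS = nC_p ln(T₂/T₁) − nR ln(P₂/P₁), with C_p = 5R/2 = 20.79 J mol⁻¹ K⁻¹ for a monoatomic ideal gas.
ΔS = 3.86 × [20.79 × ln(445/308) − 8.314 × ln(2450/541)] = -18.9 J/K.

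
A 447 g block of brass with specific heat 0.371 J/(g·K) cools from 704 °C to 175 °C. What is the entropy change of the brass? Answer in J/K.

In kelvin: T₁ = 977.15 K, T₂ = 448.15 K. ΔS = ∫dQ_rev/T = m c ln(T₂/T₁) = 447 × 0.371 × ln(448.15/977.15) = -129 J/K.

ΔS = -129 J/K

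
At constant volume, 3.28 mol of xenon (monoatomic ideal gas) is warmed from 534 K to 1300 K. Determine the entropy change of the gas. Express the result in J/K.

At constant volume, ΔS = nC_V ln(T₂/T₁) with C_V = 3R/2 = 12.47 J mol⁻¹ K⁻¹.
ΔS = 3.28 × 12.47 × ln(1300/534) = 36.4 J/K.

ΔS = 36.4 J/K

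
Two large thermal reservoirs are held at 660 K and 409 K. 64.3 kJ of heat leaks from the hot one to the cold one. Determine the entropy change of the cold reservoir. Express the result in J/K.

ΔS_cold = 157 J/K

The cold reservoir gains heat Q, so ΔS_cold = +Q/T_C = 64300/409 = 157 J/K.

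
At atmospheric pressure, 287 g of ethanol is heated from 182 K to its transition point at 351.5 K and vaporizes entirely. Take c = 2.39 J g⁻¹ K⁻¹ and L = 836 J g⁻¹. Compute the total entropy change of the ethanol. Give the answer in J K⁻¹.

Warming step: ΔS₁ = m c ln(T_tr/T_i) = 287 × 2.39 × ln(351.5/182) = 451.5 J/K.
Phase change: ΔS₂ = +mL/T_tr = 287 × 836 / 351.5 = 682.6 J/K.
ΔS_total = (451.5) + (682.6) = 1130 J/K.

ΔS = 1130 J/K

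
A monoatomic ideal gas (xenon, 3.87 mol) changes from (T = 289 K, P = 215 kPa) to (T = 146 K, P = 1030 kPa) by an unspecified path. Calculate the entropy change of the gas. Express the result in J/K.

ΔS = -105 J/K

ΔS = nC_p ln(T₂/T₁) − nR ln(P₂/P₁), with C_p = 5R/2 = 20.79 J mol⁻¹ K⁻¹ for a monoatomic ideal gas.
ΔS = 3.87 × [20.79 × ln(146/289) − 8.314 × ln(1030/215)] = -105 J/K.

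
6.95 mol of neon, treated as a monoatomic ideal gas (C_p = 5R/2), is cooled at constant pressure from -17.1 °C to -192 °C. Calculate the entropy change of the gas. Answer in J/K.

In kelvin: T₁ = 256.05 K, T₂ = 81.15 K. At constant pressure, ΔS = nC_p ln(T₂/T₁) with C_p = 5R/2 = 20.79 J mol⁻¹ K⁻¹.
ΔS = 6.95 × 20.79 × ln(81.15/256.05) = -166 J/K.

ΔS = -166 J/K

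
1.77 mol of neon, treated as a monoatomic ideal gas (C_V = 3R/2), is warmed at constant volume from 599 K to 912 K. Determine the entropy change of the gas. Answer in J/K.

ΔS = 9.28 J/K

At constant volume, ΔS = nC_V ln(T₂/T₁) with C_V = 3R/2 = 12.47 J mol⁻¹ K⁻¹.
ΔS = 1.77 × 12.47 × ln(912/599) = 9.28 J/K.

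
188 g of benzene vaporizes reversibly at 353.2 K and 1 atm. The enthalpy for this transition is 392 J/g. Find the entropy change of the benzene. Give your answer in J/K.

Heat absorbed by the substance: Q = mL = 188 × 392 = 73696 J.
At constant T, ΔS = Q_rev/T = 73696 / 353.2 = 209 J/K.

ΔS = 209 J/K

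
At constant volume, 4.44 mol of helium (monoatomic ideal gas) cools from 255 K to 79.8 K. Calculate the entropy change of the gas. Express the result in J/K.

ΔS = -64.3 J/K

At constant volume, ΔS = nC_V ln(T₂/T₁) with C_V = 3R/2 = 12.47 J mol⁻¹ K⁻¹.
ΔS = 4.44 × 12.47 × ln(79.8/255) = -64.3 J/K.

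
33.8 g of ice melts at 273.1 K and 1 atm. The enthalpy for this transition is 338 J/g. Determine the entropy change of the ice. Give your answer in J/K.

Heat absorbed by the substance: Q = mL = 33.8 × 338 = 11424.4 J.
At constant T, ΔS = Q_rev/T = 11424.4 / 273.1 = 41.8 J/K.

ΔS = 41.8 J/K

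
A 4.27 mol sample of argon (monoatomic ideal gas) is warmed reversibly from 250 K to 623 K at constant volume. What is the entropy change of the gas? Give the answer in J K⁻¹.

At constant volume, ΔS = nC_V ln(T₂/T₁) with C_V = 3R/2 = 12.47 J mol⁻¹ K⁻¹.
ΔS = 4.27 × 12.47 × ln(623/250) = 48.6 J/K.

ΔS = 48.6 J/K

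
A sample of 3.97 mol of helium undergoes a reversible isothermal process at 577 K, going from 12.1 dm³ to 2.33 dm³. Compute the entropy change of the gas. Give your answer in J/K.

ΔS_gas = -54.4 J/K

For an isothermal ideal gas ΔS_gas = nR ln(V₂/V₁) = 3.97 × 8.314 × ln(2.33/12.1) = -54.4 J/K.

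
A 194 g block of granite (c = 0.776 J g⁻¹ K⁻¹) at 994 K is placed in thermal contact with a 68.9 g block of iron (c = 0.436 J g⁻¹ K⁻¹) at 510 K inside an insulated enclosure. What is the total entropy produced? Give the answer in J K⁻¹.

Energy balance: T_f = (m₁c₁T₁ + m₂c₂T₂)/(m₁c₁ + m₂c₂) = 913.49 K.
ΔS₁ = m₁c₁ ln(T_f/T₁) = 150.544 × ln(913.49/994) = -12.72 J/K.
ΔS₂ = m₂c₂ ln(T_f/T₂) = 30.0404 × ln(913.49/510) = 17.51 J/K.
ΔS_total = -12.72 + 17.51 = 4.79 J/K.

ΔS_total = 4.79 J/K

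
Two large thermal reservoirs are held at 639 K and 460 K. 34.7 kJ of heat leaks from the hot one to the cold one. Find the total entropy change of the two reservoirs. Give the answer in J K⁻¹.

ΔS_hot = −Q/T_H = −34700/639 = -54.3 J/K and ΔS_cold = +Q/T_C = 34700/460 = 75.43 J/K.
ΔS_total = -54.3 + 75.43 = 21.1 J/K, positive as the second law requires.

ΔS_total = 21.1 J/K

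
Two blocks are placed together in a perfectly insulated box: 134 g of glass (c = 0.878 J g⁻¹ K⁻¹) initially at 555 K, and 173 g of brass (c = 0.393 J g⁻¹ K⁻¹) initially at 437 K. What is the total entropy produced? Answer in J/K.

Energy balance: T_f = (m₁c₁T₁ + m₂c₂T₂)/(m₁c₁ + m₂c₂) = 511.78 K.
ΔS₁ = m₁c₁ ln(T_f/T₁) = 117.652 × ln(511.78/555) = -9.538 J/K.
ΔS₂ = m₂c₂ ln(T_f/T₂) = 67.989 × ln(511.78/437) = 10.74 J/K.
ΔS_total = -9.538 + 10.74 = 1.2 J/K.

ΔS_total = 1.2 J/K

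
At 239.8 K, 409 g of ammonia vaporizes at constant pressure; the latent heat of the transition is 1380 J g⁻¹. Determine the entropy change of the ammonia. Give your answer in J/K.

Heat absorbed by the substance: Q = mL = 409 × 1380 = 564420 J.
At constant T, ΔS = Q_rev/T = 564420 / 239.8 = 2350 J/K.

ΔS = 2350 J/K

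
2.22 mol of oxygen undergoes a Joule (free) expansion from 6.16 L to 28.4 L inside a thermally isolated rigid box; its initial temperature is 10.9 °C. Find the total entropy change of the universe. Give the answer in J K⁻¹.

For an ideal gas in free expansion Q = 0 and W = 0, so T is unchanged.
Entropy is a state function; using a reversible isothermal path, ΔS_gas = nR ln(V₂/V₁) = 2.22 × 8.314 × ln(28.4/6.16) = 28.2 J/K.
The insulated surroundings exchange no heat, so ΔS_surr = 0 and ΔS_universe = ΔS_gas.

ΔS_universe = 28.2 J/K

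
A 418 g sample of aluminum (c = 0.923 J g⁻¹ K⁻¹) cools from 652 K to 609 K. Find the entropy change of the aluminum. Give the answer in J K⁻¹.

ΔS = -26.3 J/K

ΔS = ∫dQ_rev/T = m c ln(T₂/T₁) = 418 × 0.923 × ln(609/652) = -26.3 J/K.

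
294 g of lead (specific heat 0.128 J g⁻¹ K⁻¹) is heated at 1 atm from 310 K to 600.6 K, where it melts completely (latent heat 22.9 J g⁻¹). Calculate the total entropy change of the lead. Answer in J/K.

ΔS = 36.1 J/K

Warming step: ΔS₁ = m c ln(T_tr/T_i) = 294 × 0.128 × ln(600.6/310) = 24.89 J/K.
Phase change: ΔS₂ = +mL/T_tr = 294 × 22.9 / 600.6 = 11.21 J/K.
ΔS_total = (24.89) + (11.21) = 36.1 J/K.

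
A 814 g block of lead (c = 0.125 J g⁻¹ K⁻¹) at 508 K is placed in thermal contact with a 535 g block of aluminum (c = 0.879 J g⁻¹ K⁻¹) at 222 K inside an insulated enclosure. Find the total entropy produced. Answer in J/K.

ΔS_total = 33.8 J/K

Energy balance: T_f = (m₁c₁T₁ + m₂c₂T₂)/(m₁c₁ + m₂c₂) = 272.87 K.
ΔS₁ = m₁c₁ ln(T_f/T₁) = 101.75 × ln(272.87/508) = -63.23 J/K.
ΔS₂ = m₂c₂ ln(T_f/T₂) = 470.265 × ln(272.87/222) = 97.03 J/K.
ΔS_total = -63.23 + 97.03 = 33.8 J/K.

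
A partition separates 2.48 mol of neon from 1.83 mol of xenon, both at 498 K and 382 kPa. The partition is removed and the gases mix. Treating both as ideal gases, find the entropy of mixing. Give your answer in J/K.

ΔS_mix = 24.4 J/K

Mole fractions: x_A = 2.48/4.31 = 0.575, x_B = 0.425.
ΔS_mix = −R(n_A ln x_A + n_B ln x_B) = −8.314 × (2.48 ln 0.575 + 1.83 ln 0.425) = 24.4 J/K.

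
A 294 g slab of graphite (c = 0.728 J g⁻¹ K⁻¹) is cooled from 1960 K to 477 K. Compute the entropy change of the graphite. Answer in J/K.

ΔS = ∫dQ_rev/T = m c ln(T₂/T₁) = 294 × 0.728 × ln(477/1960) = -302 J/K.

ΔS = -302 J/K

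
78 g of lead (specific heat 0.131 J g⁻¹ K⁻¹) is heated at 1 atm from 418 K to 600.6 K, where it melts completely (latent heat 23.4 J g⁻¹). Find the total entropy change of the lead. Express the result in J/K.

ΔS = 6.74 J/K

Warming step: ΔS₁ = m c ln(T_tr/T_i) = 78 × 0.131 × ln(600.6/418) = 3.703 J/K.
Phase change: ΔS₂ = +mL/T_tr = 78 × 23.4 / 600.6 = 3.039 J/K.
ΔS_total = (3.703) + (3.039) = 6.74 J/K.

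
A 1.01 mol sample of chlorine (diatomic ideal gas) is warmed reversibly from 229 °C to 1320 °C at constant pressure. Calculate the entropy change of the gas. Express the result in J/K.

In kelvin: T₁ = 502.15 K, T₂ = 1593.15 K. At constant pressure, ΔS = nC_p ln(T₂/T₁) with C_p = 7R/2 = 29.1 J mol⁻¹ K⁻¹.
ΔS = 1.01 × 29.1 × ln(1593.15/502.15) = 33.9 J/K.

ΔS = 33.9 J/K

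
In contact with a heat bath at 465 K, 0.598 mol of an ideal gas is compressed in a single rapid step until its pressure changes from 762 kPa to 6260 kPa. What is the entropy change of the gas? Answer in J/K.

ΔS_gas = -10.5 J/K

Entropy is a state function, so ΔS_gas depends only on the end states.
For an isothermal ideal gas ΔS_gas = nR ln(P₁/P₂) = 0.598 × 8.314 × ln(762/6260) = -10.5 J/K.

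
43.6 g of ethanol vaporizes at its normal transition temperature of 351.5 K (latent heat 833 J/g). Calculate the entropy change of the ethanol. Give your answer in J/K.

Heat absorbed by the substance: Q = mL = 43.6 × 833 = 36318.8 J.
At constant T, ΔS = Q_rev/T = 36318.8 / 351.5 = 103 J/K.

ΔS = 103 J/K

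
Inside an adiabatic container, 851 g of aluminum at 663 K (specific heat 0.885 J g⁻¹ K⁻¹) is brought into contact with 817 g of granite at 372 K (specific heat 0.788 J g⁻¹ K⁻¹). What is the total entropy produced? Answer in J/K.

Energy balance: T_f = (m₁c₁T₁ + m₂c₂T₂)/(m₁c₁ + m₂c₂) = 528.89 K.
ΔS₁ = m₁c₁ ln(T_f/T₁) = 753.135 × ln(528.89/663) = -170.2 J/K.
ΔS₂ = m₂c₂ ln(T_f/T₂) = 643.796 × ln(528.89/372) = 226.5 J/K.
ΔS_total = -170.2 + 226.5 = 56.3 J/K.

ΔS_total = 56.3 J/K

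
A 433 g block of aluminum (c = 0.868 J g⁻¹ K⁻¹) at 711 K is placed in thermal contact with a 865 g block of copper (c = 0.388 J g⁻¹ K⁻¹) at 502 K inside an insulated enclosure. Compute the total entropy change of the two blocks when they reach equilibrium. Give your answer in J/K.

ΔS_total = 10.6 J/K

Energy balance: T_f = (m₁c₁T₁ + m₂c₂T₂)/(m₁c₁ + m₂c₂) = 612.41 K.
ΔS₁ = m₁c₁ ln(T_f/T₁) = 375.844 × ln(612.41/711) = -56.1 J/K.
ΔS₂ = m₂c₂ ln(T_f/T₂) = 335.62 × ln(612.41/502) = 66.72 J/K.
ΔS_total = -56.1 + 66.72 = 10.6 J/K.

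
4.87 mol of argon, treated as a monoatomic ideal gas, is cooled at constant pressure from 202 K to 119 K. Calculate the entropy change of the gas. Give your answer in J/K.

ΔS = -53.6 J/K

At constant pressure, ΔS = nC_p ln(T₂/T₁) with C_p = 5R/2 = 20.79 J mol⁻¹ K⁻¹.
ΔS = 4.87 × 20.79 × ln(119/202) = -53.6 J/K.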